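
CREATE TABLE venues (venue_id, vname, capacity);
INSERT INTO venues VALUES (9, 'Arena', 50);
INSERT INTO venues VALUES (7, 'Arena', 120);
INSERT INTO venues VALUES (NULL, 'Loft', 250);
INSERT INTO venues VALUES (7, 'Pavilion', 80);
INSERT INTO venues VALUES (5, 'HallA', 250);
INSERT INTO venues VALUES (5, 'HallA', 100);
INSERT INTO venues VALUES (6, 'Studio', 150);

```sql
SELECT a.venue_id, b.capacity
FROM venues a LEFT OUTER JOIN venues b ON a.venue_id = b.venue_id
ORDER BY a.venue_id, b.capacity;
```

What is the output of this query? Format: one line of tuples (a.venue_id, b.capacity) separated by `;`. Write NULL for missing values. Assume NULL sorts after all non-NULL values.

LEFT JOIN keeps every row from `venues a`; unmatched rows get NULL for `venues b`'s columns.
Matching on a.venue_id = b.venue_id. A NULL in a compared column never satisfies the condition.
- a (venue_id=9) pairs with 1 row(s) of b.
- a (venue_id=7) pairs with 2 row(s) of b.
- a (venue_id=NULL) has no partner → padded with NULL.
- a (venue_id=7) pairs with 2 row(s) of b.
- a (venue_id=5) pairs with 2 row(s) of b.
- a (venue_id=5) pairs with 2 row(s) of b.
- a (venue_id=6) pairs with 1 row(s) of b.

(5, 100); (5, 100); (5, 250); (5, 250); (6, 150); (7, 80); (7, 80); (7, 120); (7, 120); (9, 50); (NULL, NULL)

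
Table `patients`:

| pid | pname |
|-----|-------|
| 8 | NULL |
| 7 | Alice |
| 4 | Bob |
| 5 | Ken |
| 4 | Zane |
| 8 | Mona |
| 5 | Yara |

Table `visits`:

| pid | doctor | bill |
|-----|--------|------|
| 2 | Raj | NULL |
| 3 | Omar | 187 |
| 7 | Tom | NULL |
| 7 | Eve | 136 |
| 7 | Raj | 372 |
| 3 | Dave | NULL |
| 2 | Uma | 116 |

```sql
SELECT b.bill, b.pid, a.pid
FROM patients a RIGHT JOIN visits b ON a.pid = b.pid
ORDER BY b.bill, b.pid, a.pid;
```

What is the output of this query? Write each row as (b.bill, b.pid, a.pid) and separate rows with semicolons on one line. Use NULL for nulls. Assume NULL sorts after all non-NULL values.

RIGHT JOIN keeps every row from `visits`; unmatched rows get NULL for `patients`'s columns.
Matching on a.pid = b.pid.
- a row (pid=8): no match.
- a row (pid=7): matches 3 b row(s) → 3 output row(s).
- a row (pid=4): no match.
- a row (pid=5): no match.
- a row (pid=4): no match.
- a row (pid=8): no match.
- a row (pid=5): no match.
- 4 b row(s) had no a match → kept, a columns NULL.
After projecting and ordering:
b.bill | b.pid | a.pid
116 | 2 | NULL
136 | 7 | 7
187 | 3 | NULL
372 | 7 | 7
NULL | 2 | NULL
NULL | 3 | NULL
NULL | 7 | 7

(116, 2, NULL); (136, 7, 7); (187, 3, NULL); (372, 7, 7); (NULL, 2, NULL); (NULL, 3, NULL); (NULL, 7, 7)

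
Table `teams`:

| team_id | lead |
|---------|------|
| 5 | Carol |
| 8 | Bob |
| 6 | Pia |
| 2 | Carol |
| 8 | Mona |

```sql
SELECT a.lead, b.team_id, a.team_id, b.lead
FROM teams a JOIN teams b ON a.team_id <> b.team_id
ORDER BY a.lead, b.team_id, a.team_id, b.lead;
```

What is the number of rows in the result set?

INNER JOIN keeps only pairs where the ON condition holds.
Matching on a.team_id <> b.team_id.
- team_id=5: 4 matching b row(s), so 4 row(s) emitted.
- team_id=8: 3 matching b row(s), so 3 row(s) emitted.
- team_id=6: 4 matching b row(s), so 4 row(s) emitted.
- team_id=2: 4 matching b row(s), so 4 row(s) emitted.
- team_id=8: 3 matching b row(s), so 3 row(s) emitted.
Total: 18 rows.

18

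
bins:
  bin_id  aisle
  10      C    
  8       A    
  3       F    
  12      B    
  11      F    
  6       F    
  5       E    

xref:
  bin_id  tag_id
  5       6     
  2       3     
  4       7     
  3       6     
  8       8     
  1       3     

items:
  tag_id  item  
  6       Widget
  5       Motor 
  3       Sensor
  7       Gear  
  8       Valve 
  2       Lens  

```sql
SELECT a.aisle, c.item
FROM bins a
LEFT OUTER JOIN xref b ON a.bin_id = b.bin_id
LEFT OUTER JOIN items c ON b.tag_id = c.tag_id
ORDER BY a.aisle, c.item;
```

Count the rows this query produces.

Step 1 — a LEFT JOIN b on bin_id → 7 row(s).
Then LEFT JOIN `items c` on tag_id: each of those 7 rows is kept; rows whose b.tag_id has no match in c get NULL for c's columns.
Result: 7 row(s).

7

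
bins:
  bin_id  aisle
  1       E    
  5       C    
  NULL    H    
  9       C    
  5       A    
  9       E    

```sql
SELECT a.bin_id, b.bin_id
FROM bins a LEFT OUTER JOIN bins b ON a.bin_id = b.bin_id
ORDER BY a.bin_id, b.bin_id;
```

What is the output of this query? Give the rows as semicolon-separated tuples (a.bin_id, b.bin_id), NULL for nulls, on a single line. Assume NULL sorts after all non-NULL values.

(1, 1); (5, 5); (5, 5); (5, 5); (5, 5); (9, 9); (9, 9); (9, 9); (9, 9); (NULL, NULL)

LEFT JOIN keeps every row from `bins a`; unmatched rows get NULL for `bins b`'s columns.
Matching on a.bin_id = b.bin_id. A NULL in a compared column never satisfies the condition.
Matched pairs: 9; unmatched a rows kept: 1.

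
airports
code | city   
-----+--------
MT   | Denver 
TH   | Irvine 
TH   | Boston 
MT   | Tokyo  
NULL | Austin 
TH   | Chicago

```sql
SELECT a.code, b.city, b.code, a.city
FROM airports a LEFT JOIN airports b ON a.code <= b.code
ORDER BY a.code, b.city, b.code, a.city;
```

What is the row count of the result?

20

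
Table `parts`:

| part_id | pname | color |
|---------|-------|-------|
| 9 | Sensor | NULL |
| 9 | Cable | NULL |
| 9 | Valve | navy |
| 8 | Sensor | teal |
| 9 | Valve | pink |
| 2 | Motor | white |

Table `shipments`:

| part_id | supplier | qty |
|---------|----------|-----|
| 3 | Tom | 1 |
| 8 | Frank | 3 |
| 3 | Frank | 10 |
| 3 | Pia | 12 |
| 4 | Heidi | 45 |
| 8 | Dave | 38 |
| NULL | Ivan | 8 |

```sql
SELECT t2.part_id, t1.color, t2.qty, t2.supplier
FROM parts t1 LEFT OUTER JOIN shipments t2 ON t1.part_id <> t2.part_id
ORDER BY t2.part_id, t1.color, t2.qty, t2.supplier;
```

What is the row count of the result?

34

LEFT JOIN keeps every row from `parts`; unmatched rows get NULL for `shipments`'s columns.
Matching on t1.part_id <> t2.part_id. A NULL in a compared column never satisfies the condition.
- t1[0] part_id=9 → 6 match(es) in t2 → 6 row(s).
- t1[1] part_id=9 → 6 match(es) in t2 → 6 row(s).
- t1[2] part_id=9 → 6 match(es) in t2 → 6 row(s).
- t1[3] part_id=8 → 4 match(es) in t2 → 4 row(s).
- t1[4] part_id=9 → 6 match(es) in t2 → 6 row(s).
- t1[5] part_id=2 → 6 match(es) in t2 → 6 row(s).
Total: 34 rows.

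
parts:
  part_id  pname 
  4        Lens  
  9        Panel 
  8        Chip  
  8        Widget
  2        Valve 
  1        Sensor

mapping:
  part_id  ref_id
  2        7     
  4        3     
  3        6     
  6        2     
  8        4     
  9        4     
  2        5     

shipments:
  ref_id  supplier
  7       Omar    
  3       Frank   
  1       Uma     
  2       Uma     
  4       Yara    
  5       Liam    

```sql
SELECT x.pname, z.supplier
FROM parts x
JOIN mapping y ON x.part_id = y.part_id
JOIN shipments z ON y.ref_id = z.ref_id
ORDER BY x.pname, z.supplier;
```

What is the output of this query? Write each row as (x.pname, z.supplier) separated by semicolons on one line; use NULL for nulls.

Joins associate left-to-right: parts INNER JOIN mapping on part_id gives 6 intermediate row(s).
Then INNER JOIN `shipments z` on ref_id: keep only rows whose y.ref_id appears in z.

(Chip, Yara); (Lens, Frank); (Panel, Yara); (Valve, Liam); (Valve, Omar); (Widget, Yara)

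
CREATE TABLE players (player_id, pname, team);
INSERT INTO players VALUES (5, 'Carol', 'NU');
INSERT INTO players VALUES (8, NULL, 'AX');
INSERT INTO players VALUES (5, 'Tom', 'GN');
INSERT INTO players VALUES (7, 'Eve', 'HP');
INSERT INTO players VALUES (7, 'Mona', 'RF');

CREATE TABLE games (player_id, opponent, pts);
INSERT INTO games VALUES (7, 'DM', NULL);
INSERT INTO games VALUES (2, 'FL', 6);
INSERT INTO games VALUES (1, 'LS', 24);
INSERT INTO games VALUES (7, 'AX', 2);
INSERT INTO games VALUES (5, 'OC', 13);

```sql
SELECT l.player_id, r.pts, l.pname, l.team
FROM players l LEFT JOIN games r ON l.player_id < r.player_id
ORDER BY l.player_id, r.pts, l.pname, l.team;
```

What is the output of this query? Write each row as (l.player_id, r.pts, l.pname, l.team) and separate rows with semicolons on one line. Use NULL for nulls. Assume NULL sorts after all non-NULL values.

LEFT JOIN keeps every row from `players`; unmatched rows get NULL for `games`'s columns.
Matching on l.player_id < r.player_id.
- l row (player_id=5): matches 2 r row(s) → 2 output row(s).
- l row (player_id=8): no match → kept, r columns NULL.
- l row (player_id=5): matches 2 r row(s) → 2 output row(s).
- l row (player_id=7): no match → kept, r columns NULL.
- l row (player_id=7): no match → kept, r columns NULL.
After projecting and ordering:
l.player_id | r.pts | l.pname | l.team
5 | 2 | Carol | NU
5 | 2 | Tom | GN
5 | NULL | Carol | NU
5 | NULL | Tom | GN
7 | NULL | Eve | HP
7 | NULL | Mona | RF
8 | NULL | NULL | AX

(5, 2, Carol, NU); (5, 2, Tom, GN); (5, NULL, Carol, NU); (5, NULL, Tom, GN); (7, NULL, Eve, HP); (7, NULL, Mona, RF); (8, NULL, NULL, AX)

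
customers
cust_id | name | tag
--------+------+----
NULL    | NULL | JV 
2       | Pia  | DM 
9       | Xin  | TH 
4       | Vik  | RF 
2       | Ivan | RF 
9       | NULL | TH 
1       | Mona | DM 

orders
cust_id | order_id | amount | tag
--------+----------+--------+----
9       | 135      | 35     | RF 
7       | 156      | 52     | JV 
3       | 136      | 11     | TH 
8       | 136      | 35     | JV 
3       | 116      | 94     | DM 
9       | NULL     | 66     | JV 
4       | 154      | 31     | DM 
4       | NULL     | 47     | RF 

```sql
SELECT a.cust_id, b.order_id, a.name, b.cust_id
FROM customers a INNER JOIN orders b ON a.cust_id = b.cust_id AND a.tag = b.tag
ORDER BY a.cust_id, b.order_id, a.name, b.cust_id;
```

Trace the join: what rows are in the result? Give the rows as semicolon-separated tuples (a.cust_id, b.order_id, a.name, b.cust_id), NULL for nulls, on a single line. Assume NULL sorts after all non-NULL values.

(4, NULL, Vik, 4)

INNER JOIN keeps only pairs where the ON condition holds.
Matching on a.cust_id = b.cust_id AND a.tag = b.tag. A NULL in a compared column never satisfies the condition.
- a[0] cust_id=NULL, tag=JV → no match; dropped.
- a[1] cust_id=2, tag=DM → no match; dropped.
- a[2] cust_id=9, tag=TH → no match; dropped.
- a[3] cust_id=4, tag=RF → 1 match(es) in b → 1 row(s).
- a[4] cust_id=2, tag=RF → no match; dropped.
- a[5] cust_id=9, tag=TH → no match; dropped.
- a[6] cust_id=1, tag=DM → no match; dropped.
After projecting and ordering:
a.cust_id | b.order_id | a.name | b.cust_id
4 | NULL | Vik | 4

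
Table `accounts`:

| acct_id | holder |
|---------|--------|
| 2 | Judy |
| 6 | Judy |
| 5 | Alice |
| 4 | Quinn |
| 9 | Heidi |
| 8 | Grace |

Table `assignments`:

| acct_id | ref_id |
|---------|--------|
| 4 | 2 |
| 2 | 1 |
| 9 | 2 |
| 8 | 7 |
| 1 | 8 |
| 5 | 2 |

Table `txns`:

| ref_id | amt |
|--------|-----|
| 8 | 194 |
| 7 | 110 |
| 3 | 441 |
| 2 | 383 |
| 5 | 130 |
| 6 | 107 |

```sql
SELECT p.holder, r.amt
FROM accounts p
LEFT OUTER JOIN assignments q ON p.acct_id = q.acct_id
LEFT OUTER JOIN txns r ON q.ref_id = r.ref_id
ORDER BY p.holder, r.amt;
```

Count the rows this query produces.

6

Step 1 — p LEFT JOIN q on acct_id → 6 row(s).
Then LEFT JOIN `txns r` on ref_id: each of those 6 rows is kept; rows whose q.ref_id has no match in r get NULL for r's columns.
Result: 6 row(s).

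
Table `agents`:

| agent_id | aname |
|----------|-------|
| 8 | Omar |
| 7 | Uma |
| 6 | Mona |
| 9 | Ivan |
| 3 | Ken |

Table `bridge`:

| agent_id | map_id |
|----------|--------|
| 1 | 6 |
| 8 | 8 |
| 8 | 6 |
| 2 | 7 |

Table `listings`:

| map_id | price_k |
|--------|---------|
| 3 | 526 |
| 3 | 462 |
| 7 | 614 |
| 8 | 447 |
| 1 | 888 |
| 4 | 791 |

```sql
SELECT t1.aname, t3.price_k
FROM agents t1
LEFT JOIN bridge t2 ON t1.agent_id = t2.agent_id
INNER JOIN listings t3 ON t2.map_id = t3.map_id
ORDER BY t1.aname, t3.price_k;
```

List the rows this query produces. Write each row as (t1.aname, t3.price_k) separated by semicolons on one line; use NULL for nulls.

(Omar, 447)

Evaluate left to right. First `agents t1 LEFT JOIN bridge t2` on agent_id: 6 row(s).
Then INNER JOIN `listings t3` on map_id: keep only rows whose t2.map_id appears in t3.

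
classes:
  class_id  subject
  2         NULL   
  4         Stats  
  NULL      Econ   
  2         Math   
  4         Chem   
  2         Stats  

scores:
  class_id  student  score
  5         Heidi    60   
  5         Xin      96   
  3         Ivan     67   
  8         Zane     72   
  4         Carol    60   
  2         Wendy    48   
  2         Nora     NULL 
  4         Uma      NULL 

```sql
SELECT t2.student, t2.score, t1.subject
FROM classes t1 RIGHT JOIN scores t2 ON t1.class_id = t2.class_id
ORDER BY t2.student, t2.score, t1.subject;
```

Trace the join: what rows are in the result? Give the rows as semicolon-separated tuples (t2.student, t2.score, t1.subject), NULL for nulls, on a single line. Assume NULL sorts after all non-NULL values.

RIGHT JOIN keeps every row from `scores`; unmatched rows get NULL for `classes`'s columns.
Matching on t1.class_id = t2.class_id. A NULL in a compared column never satisfies the condition.
- t1 (class_id=2) pairs with 2 row(s) of t2.
- t1 (class_id=4) pairs with 2 row(s) of t2.
- t1 (class_id=NULL) has no partner in t2.
- t1 (class_id=2) pairs with 2 row(s) of t2.
- t1 (class_id=4) pairs with 2 row(s) of t2.
- t1 (class_id=2) pairs with 2 row(s) of t2.
- 4 row(s) from t2 found no t1 partner → padded with NULL.

(Carol, 60, Chem); (Carol, 60, Stats); (Heidi, 60, NULL); (Ivan, 67, NULL); (Nora, NULL, Math); (Nora, NULL, Stats); (Nora, NULL, NULL); (Uma, NULL, Chem); (Uma, NULL, Stats); (Wendy, 48, Math); (Wendy, 48, Stats); (Wendy, 48, NULL); (Xin, 96, NULL); (Zane, 72, NULL)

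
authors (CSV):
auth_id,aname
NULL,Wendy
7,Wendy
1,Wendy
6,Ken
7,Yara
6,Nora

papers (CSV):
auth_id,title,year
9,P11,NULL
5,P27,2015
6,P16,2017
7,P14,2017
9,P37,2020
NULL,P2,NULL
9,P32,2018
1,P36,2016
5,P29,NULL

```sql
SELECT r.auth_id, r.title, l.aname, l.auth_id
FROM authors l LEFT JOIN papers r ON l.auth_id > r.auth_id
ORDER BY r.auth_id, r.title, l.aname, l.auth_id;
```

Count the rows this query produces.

LEFT JOIN keeps every row from `authors`; unmatched rows get NULL for `papers`'s columns.
Matching on l.auth_id > r.auth_id. A NULL in a compared column never satisfies the condition.
- l (auth_id=NULL) has no partner → padded with NULL.
- l (auth_id=7) pairs with 4 row(s) of r.
- l (auth_id=1) has no partner → padded with NULL.
- l (auth_id=6) pairs with 3 row(s) of r.
- l (auth_id=7) pairs with 4 row(s) of r.
- l (auth_id=6) pairs with 3 row(s) of r.
Total: 14 matched + 2 padded = 16 rows.

16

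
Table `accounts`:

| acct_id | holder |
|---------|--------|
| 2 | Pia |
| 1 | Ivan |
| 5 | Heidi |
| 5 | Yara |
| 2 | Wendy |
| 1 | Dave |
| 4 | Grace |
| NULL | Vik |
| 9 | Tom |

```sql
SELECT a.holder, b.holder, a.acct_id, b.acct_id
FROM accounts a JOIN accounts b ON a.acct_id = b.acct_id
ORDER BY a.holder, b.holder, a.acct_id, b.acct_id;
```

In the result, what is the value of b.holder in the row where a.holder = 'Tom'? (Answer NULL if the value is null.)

Tom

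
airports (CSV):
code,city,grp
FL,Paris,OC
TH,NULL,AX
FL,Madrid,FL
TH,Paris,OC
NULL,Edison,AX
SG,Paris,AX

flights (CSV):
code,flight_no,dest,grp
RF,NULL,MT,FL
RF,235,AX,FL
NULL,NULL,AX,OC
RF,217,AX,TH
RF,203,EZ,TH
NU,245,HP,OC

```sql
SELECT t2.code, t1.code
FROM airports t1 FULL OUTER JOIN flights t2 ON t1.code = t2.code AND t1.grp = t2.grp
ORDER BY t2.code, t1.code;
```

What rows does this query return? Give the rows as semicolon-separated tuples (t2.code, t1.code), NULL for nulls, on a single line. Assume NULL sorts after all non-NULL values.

FULL OUTER JOIN keeps every row from both sides; unmatched rows get NULL for the other side's columns.
Matching on t1.code = t2.code AND t1.grp = t2.grp. A NULL in a compared column never satisfies the condition.
Matched pairs: 0; unmatched t1 rows kept: 6; unmatched t2 rows kept: 6.

(NU, NULL); (RF, NULL); (RF, NULL); (RF, NULL); (RF, NULL); (NULL, FL); (NULL, FL); (NULL, SG); (NULL, TH); (NULL, TH); (NULL, NULL); (NULL, NULL)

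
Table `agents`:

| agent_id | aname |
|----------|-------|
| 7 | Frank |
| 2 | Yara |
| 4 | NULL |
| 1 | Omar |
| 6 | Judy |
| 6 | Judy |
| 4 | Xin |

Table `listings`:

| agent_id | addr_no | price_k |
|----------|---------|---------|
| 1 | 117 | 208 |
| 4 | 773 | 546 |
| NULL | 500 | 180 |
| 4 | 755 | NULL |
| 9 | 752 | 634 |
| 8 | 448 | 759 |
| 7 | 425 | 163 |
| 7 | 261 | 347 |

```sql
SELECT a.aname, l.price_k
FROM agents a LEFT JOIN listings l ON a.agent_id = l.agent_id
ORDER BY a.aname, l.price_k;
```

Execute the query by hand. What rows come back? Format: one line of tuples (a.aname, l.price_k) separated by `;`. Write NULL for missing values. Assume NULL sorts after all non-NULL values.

(Frank, 163); (Frank, 347); (Judy, NULL); (Judy, NULL); (Omar, 208); (Xin, 546); (Xin, NULL); (Yara, NULL); (NULL, 546); (NULL, NULL)

LEFT JOIN keeps every row from `agents`; unmatched rows get NULL for `listings`'s columns.
Matching on a.agent_id = l.agent_id. A NULL in a compared column never satisfies the condition.
Matched pairs: 7; unmatched a rows kept: 3.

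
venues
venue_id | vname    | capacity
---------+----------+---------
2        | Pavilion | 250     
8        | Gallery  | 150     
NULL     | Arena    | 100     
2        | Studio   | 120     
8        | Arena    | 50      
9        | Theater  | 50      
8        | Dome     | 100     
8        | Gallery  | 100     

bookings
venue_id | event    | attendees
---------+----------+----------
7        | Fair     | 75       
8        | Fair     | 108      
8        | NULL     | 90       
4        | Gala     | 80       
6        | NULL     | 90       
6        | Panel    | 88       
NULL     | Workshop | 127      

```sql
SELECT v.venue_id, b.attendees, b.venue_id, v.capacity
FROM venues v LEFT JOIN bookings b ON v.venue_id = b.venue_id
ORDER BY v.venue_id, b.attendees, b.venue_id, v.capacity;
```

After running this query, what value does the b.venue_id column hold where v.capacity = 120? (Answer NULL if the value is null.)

LEFT JOIN keeps every row from `venues`; unmatched rows get NULL for `bookings`'s columns.
Matching on v.venue_id = b.venue_id. A NULL in a compared column never satisfies the condition.
Matched pairs: 8; unmatched v rows kept: 4.

NULL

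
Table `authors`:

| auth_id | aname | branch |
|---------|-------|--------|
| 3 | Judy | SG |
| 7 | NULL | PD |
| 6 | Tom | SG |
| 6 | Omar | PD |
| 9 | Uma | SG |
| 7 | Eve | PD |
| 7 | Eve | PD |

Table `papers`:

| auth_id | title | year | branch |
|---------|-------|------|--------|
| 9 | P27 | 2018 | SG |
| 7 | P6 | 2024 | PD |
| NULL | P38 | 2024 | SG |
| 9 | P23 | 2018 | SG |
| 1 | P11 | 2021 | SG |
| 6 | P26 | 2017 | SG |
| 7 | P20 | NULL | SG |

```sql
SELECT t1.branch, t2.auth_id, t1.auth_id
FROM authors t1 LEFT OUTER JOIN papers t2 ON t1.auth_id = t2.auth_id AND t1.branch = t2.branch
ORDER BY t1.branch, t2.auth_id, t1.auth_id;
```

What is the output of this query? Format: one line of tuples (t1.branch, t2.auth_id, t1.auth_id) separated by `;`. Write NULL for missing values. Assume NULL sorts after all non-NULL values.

(PD, 7, 7); (PD, 7, 7); (PD, 7, 7); (PD, NULL, 6); (SG, 6, 6); (SG, 9, 9); (SG, 9, 9); (SG, NULL, 3)

LEFT JOIN keeps every row from `authors`; unmatched rows get NULL for `papers`'s columns.
Matching on t1.auth_id = t2.auth_id AND t1.branch = t2.branch. A NULL in a compared column never satisfies the condition.
- t1 (auth_id=3, branch=SG) has no partner → padded with NULL.
- t1 (auth_id=7, branch=PD) pairs with 1 row(s) of t2.
- t1 (auth_id=6, branch=SG) pairs with 1 row(s) of t2.
- t1 (auth_id=6, branch=PD) has no partner → padded with NULL.
- t1 (auth_id=9, branch=SG) pairs with 2 row(s) of t2.
- t1 (auth_id=7, branch=PD) pairs with 1 row(s) of t2.
- t1 (auth_id=7, branch=PD) pairs with 1 row(s) of t2.
After projecting and ordering:
t1.branch | t2.auth_id | t1.auth_id
PD | 7 | 7
PD | 7 | 7
PD | 7 | 7
PD | NULL | 6
SG | 6 | 6
SG | 9 | 9
SG | 9 | 9
SG | NULL | 3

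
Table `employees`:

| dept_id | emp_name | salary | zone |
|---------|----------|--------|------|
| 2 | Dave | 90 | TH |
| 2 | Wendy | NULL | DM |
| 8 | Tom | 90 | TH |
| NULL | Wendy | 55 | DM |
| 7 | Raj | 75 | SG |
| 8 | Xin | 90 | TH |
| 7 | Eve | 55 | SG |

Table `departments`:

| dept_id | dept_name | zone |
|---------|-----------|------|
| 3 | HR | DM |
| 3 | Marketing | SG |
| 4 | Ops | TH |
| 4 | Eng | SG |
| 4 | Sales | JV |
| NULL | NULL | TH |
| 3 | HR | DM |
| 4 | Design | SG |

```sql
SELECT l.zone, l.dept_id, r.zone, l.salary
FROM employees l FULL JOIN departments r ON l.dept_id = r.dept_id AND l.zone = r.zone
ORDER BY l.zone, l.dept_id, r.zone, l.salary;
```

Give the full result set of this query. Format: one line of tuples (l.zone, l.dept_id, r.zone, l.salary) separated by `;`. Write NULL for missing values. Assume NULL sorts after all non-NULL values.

FULL OUTER JOIN keeps every row from both sides; unmatched rows get NULL for the other side's columns.
Matching on l.dept_id = r.dept_id AND l.zone = r.zone. A NULL in a compared column never satisfies the condition.
- l[0] dept_id=2, zone=TH → no match; kept with NULLs on the r side.
- l[1] dept_id=2, zone=DM → no match; kept with NULLs on the r side.
- l[2] dept_id=8, zone=TH → no match; kept with NULLs on the r side.
- l[3] dept_id=NULL, zone=DM → no match; kept with NULLs on the r side.
- l[4] dept_id=7, zone=SG → no match; kept with NULLs on the r side.
- l[5] dept_id=8, zone=TH → no match; kept with NULLs on the r side.
- l[6] dept_id=7, zone=SG → no match; kept with NULLs on the r side.
- 8 r row(s) had no l match → kept, l columns NULL.

(DM, 2, NULL, NULL); (DM, NULL, NULL, 55); (SG, 7, NULL, 55); (SG, 7, NULL, 75); (TH, 2, NULL, 90); (TH, 8, NULL, 90); (TH, 8, NULL, 90); (NULL, NULL, DM, NULL); (NULL, NULL, DM, NULL); (NULL, NULL, JV, NULL); (NULL, NULL, SG, NULL); (NULL, NULL, SG, NULL); (NULL, NULL, SG, NULL); (NULL, NULL, TH, NULL); (NULL, NULL, TH, NULL)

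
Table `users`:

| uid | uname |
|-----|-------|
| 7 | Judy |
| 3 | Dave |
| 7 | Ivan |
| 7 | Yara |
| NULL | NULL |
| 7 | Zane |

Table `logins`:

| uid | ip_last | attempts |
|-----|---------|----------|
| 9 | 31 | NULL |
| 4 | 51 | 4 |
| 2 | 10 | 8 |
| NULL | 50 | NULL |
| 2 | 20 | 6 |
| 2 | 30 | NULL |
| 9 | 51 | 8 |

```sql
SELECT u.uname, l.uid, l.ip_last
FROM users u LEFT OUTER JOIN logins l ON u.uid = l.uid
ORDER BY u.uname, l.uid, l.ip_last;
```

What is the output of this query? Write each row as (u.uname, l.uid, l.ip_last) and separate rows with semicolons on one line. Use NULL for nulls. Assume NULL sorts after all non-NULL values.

(Dave, NULL, NULL); (Ivan, NULL, NULL); (Judy, NULL, NULL); (Yara, NULL, NULL); (Zane, NULL, NULL); (NULL, NULL, NULL)

LEFT JOIN keeps every row from `users`; unmatched rows get NULL for `logins`'s columns.
Matching on u.uid = l.uid. A NULL in a compared column never satisfies the condition.
- uid=7: no l row matches, row kept with l columns NULL.
- uid=3: no l row matches, row kept with l columns NULL.
- uid=7: no l row matches, row kept with l columns NULL.
- uid=7: no l row matches, row kept with l columns NULL.
- uid=NULL: no l row matches, row kept with l columns NULL.
- uid=7: no l row matches, row kept with l columns NULL.
After projecting and ordering:
u.uname | l.uid | l.ip_last
Dave | NULL | NULL
Ivan | NULL | NULL
Judy | NULL | NULL
Yara | NULL | NULL
Zane | NULL | NULL
NULL | NULL | NULL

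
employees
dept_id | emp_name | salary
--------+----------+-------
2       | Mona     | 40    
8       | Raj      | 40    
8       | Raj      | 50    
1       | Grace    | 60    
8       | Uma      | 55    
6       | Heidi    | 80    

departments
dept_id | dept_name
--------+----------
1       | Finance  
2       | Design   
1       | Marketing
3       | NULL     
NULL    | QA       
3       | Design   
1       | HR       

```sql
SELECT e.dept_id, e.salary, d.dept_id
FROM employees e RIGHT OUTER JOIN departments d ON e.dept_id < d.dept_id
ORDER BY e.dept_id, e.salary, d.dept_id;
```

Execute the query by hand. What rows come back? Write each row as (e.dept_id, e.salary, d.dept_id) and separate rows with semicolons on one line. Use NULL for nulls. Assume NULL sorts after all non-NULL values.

(1, 60, 2); (1, 60, 3); (1, 60, 3); (2, 40, 3); (2, 40, 3); (NULL, NULL, 1); (NULL, NULL, 1); (NULL, NULL, 1); (NULL, NULL, NULL)

RIGHT JOIN keeps every row from `departments`; unmatched rows get NULL for `employees`'s columns.
Matching on e.dept_id < d.dept_id. A NULL in a compared column never satisfies the condition.
- dept_id=2: 2 matching d row(s), so 2 row(s) emitted.
- dept_id=8: no matching d row.
- dept_id=8: no matching d row.
- dept_id=1: 3 matching d row(s), so 3 row(s) emitted.
- dept_id=8: no matching d row.
- dept_id=6: no matching d row.
- plus 4 unmatched d row(s), each kept with NULL e columns.
After projecting and ordering:
e.dept_id | e.salary | d.dept_id
1 | 60 | 2
1 | 60 | 3
1 | 60 | 3
2 | 40 | 3
2 | 40 | 3
NULL | NULL | 1
NULL | NULL | 1
NULL | NULL | 1
NULL | NULL | NULL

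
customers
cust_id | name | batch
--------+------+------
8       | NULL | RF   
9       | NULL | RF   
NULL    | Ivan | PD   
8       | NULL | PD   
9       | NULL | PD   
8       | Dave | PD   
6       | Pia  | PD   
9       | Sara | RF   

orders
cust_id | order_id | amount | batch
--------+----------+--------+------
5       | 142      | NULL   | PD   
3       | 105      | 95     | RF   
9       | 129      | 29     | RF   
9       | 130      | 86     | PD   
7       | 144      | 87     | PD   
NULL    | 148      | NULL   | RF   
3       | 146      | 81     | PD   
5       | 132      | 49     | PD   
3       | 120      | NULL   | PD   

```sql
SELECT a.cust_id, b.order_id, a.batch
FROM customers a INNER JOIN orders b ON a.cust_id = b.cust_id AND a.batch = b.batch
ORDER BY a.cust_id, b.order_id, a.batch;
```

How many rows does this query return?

3

INNER JOIN keeps only pairs where the ON condition holds.
Matching on a.cust_id = b.cust_id AND a.batch = b.batch. A NULL in a compared column never satisfies the condition.
Matched pairs: 3.
Total: 3 rows.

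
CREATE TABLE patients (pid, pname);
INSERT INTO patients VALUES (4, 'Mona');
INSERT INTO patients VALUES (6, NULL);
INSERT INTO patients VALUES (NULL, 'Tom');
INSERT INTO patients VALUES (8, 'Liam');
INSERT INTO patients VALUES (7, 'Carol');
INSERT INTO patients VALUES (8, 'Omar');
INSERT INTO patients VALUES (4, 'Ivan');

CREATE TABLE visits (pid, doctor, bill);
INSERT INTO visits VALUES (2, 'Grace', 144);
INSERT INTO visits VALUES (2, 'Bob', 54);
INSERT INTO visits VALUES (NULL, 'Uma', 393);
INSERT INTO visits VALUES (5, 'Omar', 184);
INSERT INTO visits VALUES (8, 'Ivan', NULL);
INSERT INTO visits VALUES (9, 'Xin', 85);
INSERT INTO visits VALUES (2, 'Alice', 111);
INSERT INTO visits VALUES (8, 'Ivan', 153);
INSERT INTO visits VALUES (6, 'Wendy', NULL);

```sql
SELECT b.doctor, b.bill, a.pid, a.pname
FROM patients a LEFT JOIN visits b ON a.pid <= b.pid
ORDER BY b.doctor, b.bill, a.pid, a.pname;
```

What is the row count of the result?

24

LEFT JOIN keeps every row from `patients`; unmatched rows get NULL for `visits`'s columns.
Matching on a.pid <= b.pid. A NULL in a compared column never satisfies the condition.
Matched pairs: 23; unmatched a rows kept: 1.
Total: 23 matched + 1 padded = 24 rows.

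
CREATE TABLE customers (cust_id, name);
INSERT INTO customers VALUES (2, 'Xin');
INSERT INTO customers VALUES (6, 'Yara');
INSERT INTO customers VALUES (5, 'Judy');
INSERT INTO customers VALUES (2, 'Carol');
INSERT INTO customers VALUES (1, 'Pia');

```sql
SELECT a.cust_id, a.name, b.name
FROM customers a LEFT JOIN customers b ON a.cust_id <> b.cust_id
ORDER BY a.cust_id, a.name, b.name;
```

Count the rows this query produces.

LEFT JOIN keeps every row from `customers a`; unmatched rows get NULL for `customers b`'s columns.
Matching on a.cust_id <> b.cust_id.
- cust_id=2: 3 matching b row(s), so 3 row(s) emitted.
- cust_id=6: 4 matching b row(s), so 4 row(s) emitted.
- cust_id=5: 4 matching b row(s), so 4 row(s) emitted.
- cust_id=2: 3 matching b row(s), so 3 row(s) emitted.
- cust_id=1: 4 matching b row(s), so 4 row(s) emitted.
Total: 18 rows.

18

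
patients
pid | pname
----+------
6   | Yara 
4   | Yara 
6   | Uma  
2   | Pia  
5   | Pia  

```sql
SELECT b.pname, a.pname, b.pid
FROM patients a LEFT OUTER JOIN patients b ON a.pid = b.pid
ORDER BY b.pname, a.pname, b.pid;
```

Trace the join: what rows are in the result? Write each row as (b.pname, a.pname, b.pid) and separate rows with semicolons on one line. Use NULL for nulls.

(Pia, Pia, 2); (Pia, Pia, 5); (Uma, Uma, 6); (Uma, Yara, 6); (Yara, Uma, 6); (Yara, Yara, 4); (Yara, Yara, 6)

LEFT JOIN keeps every row from `patients a`; unmatched rows get NULL for `patients b`'s columns.
Matching on a.pid = b.pid.
- a (pid=6) pairs with 2 row(s) of b.
- a (pid=4) pairs with 1 row(s) of b.
- a (pid=6) pairs with 2 row(s) of b.
- a (pid=2) pairs with 1 row(s) of b.
- a (pid=5) pairs with 1 row(s) of b.
After projecting and ordering:
b.pname | a.pname | b.pid
Pia | Pia | 2
Pia | Pia | 5
Uma | Uma | 6
Uma | Yara | 6
Yara | Uma | 6
Yara | Yara | 4
Yara | Yara | 6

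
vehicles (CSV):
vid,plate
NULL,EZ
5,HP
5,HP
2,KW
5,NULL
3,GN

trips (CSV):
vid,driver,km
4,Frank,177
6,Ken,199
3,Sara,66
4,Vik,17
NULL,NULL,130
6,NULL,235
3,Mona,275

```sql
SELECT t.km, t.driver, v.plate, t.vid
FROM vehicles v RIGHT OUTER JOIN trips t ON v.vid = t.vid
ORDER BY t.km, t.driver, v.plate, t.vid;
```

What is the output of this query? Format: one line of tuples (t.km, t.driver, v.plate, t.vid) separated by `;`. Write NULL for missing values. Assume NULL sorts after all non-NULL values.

(17, Vik, NULL, 4); (66, Sara, GN, 3); (130, NULL, NULL, NULL); (177, Frank, NULL, 4); (199, Ken, NULL, 6); (235, NULL, NULL, 6); (275, Mona, GN, 3)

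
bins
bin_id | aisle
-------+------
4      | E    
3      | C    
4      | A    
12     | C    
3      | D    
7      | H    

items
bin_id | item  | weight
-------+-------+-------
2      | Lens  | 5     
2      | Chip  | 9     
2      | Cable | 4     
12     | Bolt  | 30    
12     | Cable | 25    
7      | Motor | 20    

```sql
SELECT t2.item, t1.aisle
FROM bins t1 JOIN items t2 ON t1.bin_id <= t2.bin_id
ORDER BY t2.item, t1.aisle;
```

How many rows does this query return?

17

INNER JOIN keeps only pairs where the ON condition holds.
Matching on t1.bin_id <= t2.bin_id.
- bin_id=4: 3 matching t2 row(s), so 3 row(s) emitted.
- bin_id=3: 3 matching t2 row(s), so 3 row(s) emitted.
- bin_id=4: 3 matching t2 row(s), so 3 row(s) emitted.
- bin_id=12: 2 matching t2 row(s), so 2 row(s) emitted.
- bin_id=3: 3 matching t2 row(s), so 3 row(s) emitted.
- bin_id=7: 3 matching t2 row(s), so 3 row(s) emitted.
Total: 17 rows.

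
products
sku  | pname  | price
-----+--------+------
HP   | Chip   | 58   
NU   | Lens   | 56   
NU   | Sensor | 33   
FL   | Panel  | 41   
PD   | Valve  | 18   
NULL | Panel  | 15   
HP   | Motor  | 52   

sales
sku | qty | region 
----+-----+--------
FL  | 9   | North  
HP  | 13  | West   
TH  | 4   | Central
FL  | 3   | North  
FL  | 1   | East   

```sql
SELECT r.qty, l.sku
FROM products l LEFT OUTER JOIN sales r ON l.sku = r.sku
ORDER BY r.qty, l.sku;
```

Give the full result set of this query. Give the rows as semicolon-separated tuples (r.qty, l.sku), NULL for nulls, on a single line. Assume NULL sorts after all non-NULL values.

(1, FL); (3, FL); (9, FL); (13, HP); (13, HP); (NULL, NU); (NULL, NU); (NULL, PD); (NULL, NULL)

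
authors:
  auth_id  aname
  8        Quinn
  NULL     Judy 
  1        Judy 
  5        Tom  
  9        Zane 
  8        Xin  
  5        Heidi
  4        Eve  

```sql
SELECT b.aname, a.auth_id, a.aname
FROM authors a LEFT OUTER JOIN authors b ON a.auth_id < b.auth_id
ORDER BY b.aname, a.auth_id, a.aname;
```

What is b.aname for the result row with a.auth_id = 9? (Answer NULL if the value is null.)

NULL

LEFT JOIN keeps every row from `authors a`; unmatched rows get NULL for `authors b`'s columns.
Matching on a.auth_id < b.auth_id. A NULL in a compared column never satisfies the condition.
- a[0] auth_id=8 → 1 match(es) in b → 1 row(s).
- a[1] auth_id=NULL → no match; kept with NULLs on the b side.
- a[2] auth_id=1 → 6 match(es) in b → 6 row(s).
- a[3] auth_id=5 → 3 match(es) in b → 3 row(s).
- a[4] auth_id=9 → no match; kept with NULLs on the b side.
- a[5] auth_id=8 → 1 match(es) in b → 1 row(s).
- a[6] auth_id=5 → 3 match(es) in b → 3 row(s).
- a[7] auth_id=4 → 5 match(es) in b → 5 row(s).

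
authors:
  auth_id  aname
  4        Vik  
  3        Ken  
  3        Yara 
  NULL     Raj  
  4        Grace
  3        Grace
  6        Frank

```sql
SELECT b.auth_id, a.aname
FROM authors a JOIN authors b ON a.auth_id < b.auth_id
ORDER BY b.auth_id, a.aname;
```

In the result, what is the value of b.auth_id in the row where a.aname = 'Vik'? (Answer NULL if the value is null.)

6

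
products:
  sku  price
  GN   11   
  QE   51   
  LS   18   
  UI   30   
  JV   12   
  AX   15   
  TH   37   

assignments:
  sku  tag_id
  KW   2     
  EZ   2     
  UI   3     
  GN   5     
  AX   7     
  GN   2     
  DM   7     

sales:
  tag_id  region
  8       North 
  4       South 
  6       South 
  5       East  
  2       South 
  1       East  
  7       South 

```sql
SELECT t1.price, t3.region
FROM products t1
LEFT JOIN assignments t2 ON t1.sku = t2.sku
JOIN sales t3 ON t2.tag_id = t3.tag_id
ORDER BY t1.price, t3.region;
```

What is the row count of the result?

Joins associate left-to-right: products LEFT JOIN assignments on sku gives 8 intermediate row(s).
Then INNER JOIN `sales t3` on tag_id: keep only rows whose t2.tag_id appears in t3.
Result: 3 row(s).

3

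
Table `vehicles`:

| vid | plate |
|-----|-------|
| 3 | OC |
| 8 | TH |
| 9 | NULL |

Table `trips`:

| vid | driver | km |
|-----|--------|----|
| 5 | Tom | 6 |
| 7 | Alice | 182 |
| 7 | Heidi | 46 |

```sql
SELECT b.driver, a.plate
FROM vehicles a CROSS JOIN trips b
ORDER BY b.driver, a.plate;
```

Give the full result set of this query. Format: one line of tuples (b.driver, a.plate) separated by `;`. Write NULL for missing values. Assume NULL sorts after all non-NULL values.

CROSS JOIN pairs every row of `vehicles` with every row of `trips`: 3 × 3 = 9 rows.
After projecting and ordering:
b.driver | a.plate
Alice | OC
Alice | TH
Alice | NULL
Heidi | OC
Heidi | TH
Heidi | NULL
Tom | OC
Tom | TH
Tom | NULL

(Alice, OC); (Alice, TH); (Alice, NULL); (Heidi, OC); (Heidi, TH); (Heidi, NULL); (Tom, OC); (Tom, TH); (Tom, NULL)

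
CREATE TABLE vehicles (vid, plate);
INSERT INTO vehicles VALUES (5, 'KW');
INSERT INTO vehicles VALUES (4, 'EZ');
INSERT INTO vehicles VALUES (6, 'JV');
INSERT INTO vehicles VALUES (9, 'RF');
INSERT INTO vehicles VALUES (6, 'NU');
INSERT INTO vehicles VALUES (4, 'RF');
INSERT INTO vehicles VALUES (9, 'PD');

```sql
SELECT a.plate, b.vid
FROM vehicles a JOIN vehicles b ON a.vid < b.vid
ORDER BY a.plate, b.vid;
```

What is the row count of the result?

INNER JOIN keeps only pairs where the ON condition holds.
Matching on a.vid < b.vid.
- a[0] vid=5 → 4 match(es) in b → 4 row(s).
- a[1] vid=4 → 5 match(es) in b → 5 row(s).
- a[2] vid=6 → 2 match(es) in b → 2 row(s).
- a[3] vid=9 → no match; dropped.
- a[4] vid=6 → 2 match(es) in b → 2 row(s).
- a[5] vid=4 → 5 match(es) in b → 5 row(s).
- a[6] vid=9 → no match; dropped.
Total: 18 rows.

18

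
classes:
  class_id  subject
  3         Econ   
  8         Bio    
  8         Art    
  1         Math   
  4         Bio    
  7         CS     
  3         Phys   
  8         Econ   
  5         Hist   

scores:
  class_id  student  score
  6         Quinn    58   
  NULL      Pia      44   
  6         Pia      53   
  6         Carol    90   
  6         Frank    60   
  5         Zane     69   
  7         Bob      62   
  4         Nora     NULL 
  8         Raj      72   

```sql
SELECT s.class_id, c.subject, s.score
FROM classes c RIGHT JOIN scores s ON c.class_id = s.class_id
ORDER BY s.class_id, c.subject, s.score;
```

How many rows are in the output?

RIGHT JOIN keeps every row from `scores`; unmatched rows get NULL for `classes`'s columns.
Matching on c.class_id = s.class_id. A NULL in a compared column never satisfies the condition.
- c (class_id=3) has no partner in s.
- c (class_id=8) pairs with 1 row(s) of s.
- c (class_id=8) pairs with 1 row(s) of s.
- c (class_id=1) has no partner in s.
- c (class_id=4) pairs with 1 row(s) of s.
- c (class_id=7) pairs with 1 row(s) of s.
- c (class_id=3) has no partner in s.
- c (class_id=8) pairs with 1 row(s) of s.
- c (class_id=5) pairs with 1 row(s) of s.
- plus 5 unmatched s row(s), each kept with NULL c columns.
Total: 6 matched + 5 padded = 11 rows.

11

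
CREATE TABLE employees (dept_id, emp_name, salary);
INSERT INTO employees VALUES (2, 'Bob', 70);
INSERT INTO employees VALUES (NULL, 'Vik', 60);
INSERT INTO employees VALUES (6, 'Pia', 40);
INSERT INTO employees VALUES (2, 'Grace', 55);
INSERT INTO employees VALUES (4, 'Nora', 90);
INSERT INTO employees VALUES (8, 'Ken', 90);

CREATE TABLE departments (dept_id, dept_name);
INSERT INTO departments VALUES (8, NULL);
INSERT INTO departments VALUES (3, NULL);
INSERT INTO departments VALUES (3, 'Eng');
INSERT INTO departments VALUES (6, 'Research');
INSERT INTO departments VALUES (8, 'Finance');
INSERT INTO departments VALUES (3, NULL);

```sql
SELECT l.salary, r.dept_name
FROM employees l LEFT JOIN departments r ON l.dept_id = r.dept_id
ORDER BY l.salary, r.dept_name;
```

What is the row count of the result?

7

LEFT JOIN keeps every row from `employees`; unmatched rows get NULL for `departments`'s columns.
Matching on l.dept_id = r.dept_id. A NULL in a compared column never satisfies the condition.
Matched pairs: 3; unmatched l rows kept: 4.
Total: 3 matched + 4 padded = 7 rows.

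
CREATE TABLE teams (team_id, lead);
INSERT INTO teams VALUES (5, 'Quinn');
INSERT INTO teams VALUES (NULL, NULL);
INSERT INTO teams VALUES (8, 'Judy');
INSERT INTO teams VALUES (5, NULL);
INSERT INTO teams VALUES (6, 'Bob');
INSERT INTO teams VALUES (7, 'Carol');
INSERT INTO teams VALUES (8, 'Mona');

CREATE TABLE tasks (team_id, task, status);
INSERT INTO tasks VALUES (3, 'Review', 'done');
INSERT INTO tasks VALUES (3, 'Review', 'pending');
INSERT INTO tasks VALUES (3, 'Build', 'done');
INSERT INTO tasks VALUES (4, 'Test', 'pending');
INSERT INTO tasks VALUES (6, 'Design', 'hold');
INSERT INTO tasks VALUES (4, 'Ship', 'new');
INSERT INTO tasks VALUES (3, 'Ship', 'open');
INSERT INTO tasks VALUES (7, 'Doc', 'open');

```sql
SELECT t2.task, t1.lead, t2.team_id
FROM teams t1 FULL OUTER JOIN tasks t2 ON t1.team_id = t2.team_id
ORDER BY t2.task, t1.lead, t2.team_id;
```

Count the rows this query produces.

13

FULL OUTER JOIN keeps every row from both sides; unmatched rows get NULL for the other side's columns.
Matching on t1.team_id = t2.team_id. A NULL in a compared column never satisfies the condition.
- t1[0] team_id=5 → no match; kept with NULLs on the t2 side.
- t1[1] team_id=NULL → no match; kept with NULLs on the t2 side.
- t1[2] team_id=8 → no match; kept with NULLs on the t2 side.
- t1[3] team_id=5 → no match; kept with NULLs on the t2 side.
- t1[4] team_id=6 → 1 match(es) in t2 → 1 row(s).
- t1[5] team_id=7 → 1 match(es) in t2 → 1 row(s).
- t1[6] team_id=8 → no match; kept with NULLs on the t2 side.
- 6 row(s) from t2 found no t1 partner → padded with NULL.
Total: 2 matched + 11 padded = 13 rows.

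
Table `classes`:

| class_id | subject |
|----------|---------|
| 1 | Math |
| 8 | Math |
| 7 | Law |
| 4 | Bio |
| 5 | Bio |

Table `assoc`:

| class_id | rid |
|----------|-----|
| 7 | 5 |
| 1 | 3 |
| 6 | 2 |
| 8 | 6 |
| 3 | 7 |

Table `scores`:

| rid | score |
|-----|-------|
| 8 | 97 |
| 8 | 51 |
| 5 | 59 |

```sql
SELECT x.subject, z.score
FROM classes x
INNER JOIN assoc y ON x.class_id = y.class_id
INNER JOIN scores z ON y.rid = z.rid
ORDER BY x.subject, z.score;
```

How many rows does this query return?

Evaluate left to right. First `classes x INNER JOIN assoc y` on class_id: 3 row(s).
Then INNER JOIN `scores z` on rid: keep only rows whose y.rid appears in z.
Result: 1 row(s).

1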